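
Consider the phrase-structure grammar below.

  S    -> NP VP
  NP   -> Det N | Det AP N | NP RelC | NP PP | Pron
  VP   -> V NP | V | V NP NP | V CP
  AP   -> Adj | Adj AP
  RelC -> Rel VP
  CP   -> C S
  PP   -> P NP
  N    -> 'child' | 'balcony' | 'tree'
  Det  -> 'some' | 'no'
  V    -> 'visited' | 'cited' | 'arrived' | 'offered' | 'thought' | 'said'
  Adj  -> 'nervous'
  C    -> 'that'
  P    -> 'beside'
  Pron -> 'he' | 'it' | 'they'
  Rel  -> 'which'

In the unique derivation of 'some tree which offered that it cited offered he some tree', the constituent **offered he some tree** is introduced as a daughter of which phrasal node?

S

[S [NP [NP [Det some] [N tree]] [RelC [Rel which] [VP [V offered] [CP [C that] [S [NP [Pron it]] [VP [V cited]]]]]]] [VP [V offered] [NP [Pron he]] [NP [Det some] [N tree]]]]
The span 'offered he some tree' is the VP node built by VP → V NP NP.
Its mother is the S built by S → NP VP.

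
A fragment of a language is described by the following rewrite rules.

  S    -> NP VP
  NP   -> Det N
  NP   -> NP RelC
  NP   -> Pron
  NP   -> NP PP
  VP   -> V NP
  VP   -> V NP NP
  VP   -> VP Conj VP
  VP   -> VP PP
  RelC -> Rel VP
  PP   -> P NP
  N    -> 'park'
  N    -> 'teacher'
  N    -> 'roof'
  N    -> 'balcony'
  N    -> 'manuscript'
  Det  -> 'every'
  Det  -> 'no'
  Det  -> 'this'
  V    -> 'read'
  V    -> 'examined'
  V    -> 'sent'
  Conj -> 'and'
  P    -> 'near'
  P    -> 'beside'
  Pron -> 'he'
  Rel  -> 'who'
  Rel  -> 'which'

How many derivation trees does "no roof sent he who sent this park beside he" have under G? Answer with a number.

Two of the 4 distinct bracketings:
[S [NP [Det no] [N roof]] [VP [V sent] [NP [NP [Pron he]] [RelC [Rel who] [VP [V sent] [NP [NP [Det this] [N park]] [PP [P beside] [NP [Pron he]]]]]]]]]
[S [NP [Det no] [N roof]] [VP [V sent] [NP [NP [Pron he]] [RelC [Rel who] [VP [VP [V sent] [NP [Det this] [N park]]] [PP [P beside] [NP [Pron he]]]]]]]]
The difference turns on whether NP → NP PP is used at the relevant span, versus an alternative expansion of NP.

4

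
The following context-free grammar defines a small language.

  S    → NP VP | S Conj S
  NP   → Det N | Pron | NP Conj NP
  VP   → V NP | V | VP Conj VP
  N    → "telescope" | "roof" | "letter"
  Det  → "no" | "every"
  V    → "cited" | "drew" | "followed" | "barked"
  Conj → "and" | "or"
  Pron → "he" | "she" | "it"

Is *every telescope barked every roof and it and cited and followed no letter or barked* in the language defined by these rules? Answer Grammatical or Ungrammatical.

Grammatical

[S [NP [Det every] [N telescope]] [VP [VP [V barked] [NP [NP [Det every] [N roof]] [Conj and] [NP [Pron it]]]] [Conj and] [VP [VP [V cited]] [Conj and] [VP [VP [V followed] [NP [Det no] [N letter]]] [Conj or] [VP [V barked]]]]]]
Each bracket corresponds to one application of a listed rule, so the string is derivable from S.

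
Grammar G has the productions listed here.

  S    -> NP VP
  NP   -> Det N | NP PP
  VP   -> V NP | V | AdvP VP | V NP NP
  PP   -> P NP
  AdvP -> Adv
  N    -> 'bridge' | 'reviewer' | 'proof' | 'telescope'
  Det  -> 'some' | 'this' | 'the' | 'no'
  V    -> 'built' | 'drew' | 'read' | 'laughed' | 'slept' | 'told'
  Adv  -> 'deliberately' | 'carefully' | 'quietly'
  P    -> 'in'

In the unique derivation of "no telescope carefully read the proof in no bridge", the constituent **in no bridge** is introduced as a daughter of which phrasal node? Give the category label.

S
  NP
    Det: no
    N: telescope
  VP
    AdvP
      Adv: carefully
    VP
      V: read
      NP
        NP
          Det: the
          N: proof
        PP
          P: in
          NP
            Det: no
            N: bridge
The span 'in no bridge' is the PP node built by PP → P NP.
Its mother is the NP built by NP → NP PP.

NP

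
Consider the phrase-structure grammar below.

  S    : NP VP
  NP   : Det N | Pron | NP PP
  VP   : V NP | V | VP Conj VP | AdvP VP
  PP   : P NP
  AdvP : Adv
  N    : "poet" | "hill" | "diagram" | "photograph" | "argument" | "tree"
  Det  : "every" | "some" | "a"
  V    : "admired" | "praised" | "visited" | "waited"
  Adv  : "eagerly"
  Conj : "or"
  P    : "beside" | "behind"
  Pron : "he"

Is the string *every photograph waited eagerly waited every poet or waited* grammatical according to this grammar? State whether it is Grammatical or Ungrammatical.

Ungrammatical

A V word can never sit immediately before an Adv word in any string this grammar generates, so the substring 'waited eagerly' rules out a derivation.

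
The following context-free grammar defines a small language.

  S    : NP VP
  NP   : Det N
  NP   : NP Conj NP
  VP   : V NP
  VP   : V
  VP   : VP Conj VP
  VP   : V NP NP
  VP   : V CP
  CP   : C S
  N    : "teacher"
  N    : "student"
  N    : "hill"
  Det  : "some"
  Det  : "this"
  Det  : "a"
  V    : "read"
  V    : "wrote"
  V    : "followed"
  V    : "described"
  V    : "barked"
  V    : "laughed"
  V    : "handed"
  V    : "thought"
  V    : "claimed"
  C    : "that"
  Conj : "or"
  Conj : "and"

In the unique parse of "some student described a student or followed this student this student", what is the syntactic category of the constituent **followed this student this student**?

[S [NP [Det some] [N student]] [VP [VP [V described] [NP [Det a] [N student]]] [Conj or] [VP [V followed] [NP [Det this] [N student]] [NP [Det this] [N student]]]]]
The span 'followed this student this student' is the VP node built by VP → V NP NP.

VP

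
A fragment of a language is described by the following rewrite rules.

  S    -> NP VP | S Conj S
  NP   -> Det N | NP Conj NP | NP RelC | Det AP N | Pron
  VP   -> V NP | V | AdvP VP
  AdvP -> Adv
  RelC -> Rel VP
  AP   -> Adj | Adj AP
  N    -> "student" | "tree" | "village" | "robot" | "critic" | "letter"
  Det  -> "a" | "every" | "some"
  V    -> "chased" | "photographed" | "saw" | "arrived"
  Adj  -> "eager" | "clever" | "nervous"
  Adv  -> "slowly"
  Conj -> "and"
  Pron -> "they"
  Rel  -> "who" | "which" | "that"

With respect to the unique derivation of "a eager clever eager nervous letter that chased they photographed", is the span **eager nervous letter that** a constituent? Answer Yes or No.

No

[S [NP [NP [Det a] [AP [Adj eager] [AP [Adj clever] [AP [Adj eager] [AP [Adj nervous]]]]] [N letter]] [RelC [Rel that] [VP [V chased] [NP [Pron they]]]]] [VP [V photographed]]]
The smallest constituent containing 'eager nervous letter that' is the NP spanning 'a eager clever eager nervous letter that chased they'; no single node in the tree dominates exactly the given words.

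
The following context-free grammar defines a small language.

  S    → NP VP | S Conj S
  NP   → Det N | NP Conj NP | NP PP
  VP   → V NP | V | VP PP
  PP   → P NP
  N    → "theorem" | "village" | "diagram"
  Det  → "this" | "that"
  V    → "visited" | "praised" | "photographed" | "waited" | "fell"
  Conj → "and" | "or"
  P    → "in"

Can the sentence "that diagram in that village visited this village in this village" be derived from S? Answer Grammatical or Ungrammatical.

S
  NP
    NP
      Det: that
      N: diagram
    PP
      P: in
      NP
        Det: that
        N: village
  VP
    V: visited
    NP
      NP
        Det: this
        N: village
      PP
        P: in
        NP
          Det: this
          N: village
Every word is introduced by a lexical rule and the phrasal rules combine the resulting categories into a single S.

Grammatical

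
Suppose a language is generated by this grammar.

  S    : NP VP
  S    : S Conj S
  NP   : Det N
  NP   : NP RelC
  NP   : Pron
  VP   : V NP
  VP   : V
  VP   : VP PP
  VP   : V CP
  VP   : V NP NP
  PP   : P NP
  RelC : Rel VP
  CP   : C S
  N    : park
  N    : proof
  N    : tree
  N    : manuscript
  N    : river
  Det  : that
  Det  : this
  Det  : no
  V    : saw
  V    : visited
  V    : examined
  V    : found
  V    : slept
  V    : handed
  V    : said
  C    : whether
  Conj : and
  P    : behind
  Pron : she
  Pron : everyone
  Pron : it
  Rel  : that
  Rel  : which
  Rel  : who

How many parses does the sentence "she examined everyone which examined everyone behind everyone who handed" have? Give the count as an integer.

Two of the 4 distinct bracketings:
[S [NP [Pron she]] [VP [V examined] [NP [NP [Pron everyone]] [RelC [Rel which] [VP [VP [V examined] [NP [Pron everyone]]] [PP [P behind] [NP [NP [Pron everyone]] [RelC [Rel who] [VP [V handed]]]]]]]]]]
[S [NP [Pron she]] [VP [V examined] [NP [NP [NP [Pron everyone]] [RelC [Rel which] [VP [VP [V examined] [NP [Pron everyone]]] [PP [P behind] [NP [Pron everyone]]]]]] [RelC [Rel who] [VP [V handed]]]]]]
The trees differ in how a recursive rule is bracketed over the same span.

4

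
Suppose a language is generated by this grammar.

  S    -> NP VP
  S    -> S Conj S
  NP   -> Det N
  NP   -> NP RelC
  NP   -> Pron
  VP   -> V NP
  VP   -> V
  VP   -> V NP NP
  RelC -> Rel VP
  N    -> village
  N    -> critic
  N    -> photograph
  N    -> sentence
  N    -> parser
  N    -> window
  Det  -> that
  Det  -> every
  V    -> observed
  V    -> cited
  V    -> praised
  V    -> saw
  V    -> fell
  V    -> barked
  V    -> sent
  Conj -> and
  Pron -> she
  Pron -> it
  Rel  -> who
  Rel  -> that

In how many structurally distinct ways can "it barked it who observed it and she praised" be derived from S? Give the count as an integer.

The two bracketings:
[S [S [NP [Pron it]] [VP [V barked] [NP [NP [Pron it]] [RelC [Rel who] [VP [V observed] [NP [Pron it]]]]]]] [Conj and] [S [NP [Pron she]] [VP [V praised]]]]
[S [S [NP [Pron it]] [VP [V barked] [NP [NP [Pron it]] [RelC [Rel who] [VP [V observed]]]] [NP [Pron it]]]] [Conj and] [S [NP [Pron she]] [VP [V praised]]]]
The difference turns on whether VP → V NP is used at the relevant span, versus an alternative expansion of VP.

2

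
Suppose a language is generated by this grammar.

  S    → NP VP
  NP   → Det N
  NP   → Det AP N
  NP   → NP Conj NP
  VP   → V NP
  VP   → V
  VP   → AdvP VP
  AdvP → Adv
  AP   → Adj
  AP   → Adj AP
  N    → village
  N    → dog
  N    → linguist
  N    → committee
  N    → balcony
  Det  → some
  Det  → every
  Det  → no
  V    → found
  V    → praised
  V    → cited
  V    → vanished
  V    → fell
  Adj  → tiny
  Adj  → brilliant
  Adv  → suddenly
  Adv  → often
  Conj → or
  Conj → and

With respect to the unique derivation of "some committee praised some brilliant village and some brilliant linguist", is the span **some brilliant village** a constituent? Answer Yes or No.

[S [NP [Det some] [N committee]] [VP [V praised] [NP [NP [Det some] [AP [Adj brilliant]] [N village]] [Conj and] [NP [Det some] [AP [Adj brilliant]] [N linguist]]]]]
The words 'some brilliant village' are exhaustively dominated by a single NP node (built by NP → Det AP N), so they form a constituent.

Yes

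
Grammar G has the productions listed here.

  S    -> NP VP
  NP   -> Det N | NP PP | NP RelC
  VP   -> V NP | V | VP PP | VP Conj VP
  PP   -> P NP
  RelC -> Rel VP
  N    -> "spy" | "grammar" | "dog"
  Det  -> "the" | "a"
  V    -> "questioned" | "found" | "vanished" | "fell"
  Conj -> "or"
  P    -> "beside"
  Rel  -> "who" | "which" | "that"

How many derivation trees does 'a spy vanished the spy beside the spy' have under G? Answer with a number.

The two bracketings:
[S [NP [Det a] [N spy]] [VP [V vanished] [NP [NP [Det the] [N spy]] [PP [P beside] [NP [Det the] [N spy]]]]]]
[S [NP [Det a] [N spy]] [VP [VP [V vanished] [NP [Det the] [N spy]]] [PP [P beside] [NP [Det the] [N spy]]]]]
The difference turns on whether NP → NP PP is used at the relevant span, versus an alternative expansion of NP.

2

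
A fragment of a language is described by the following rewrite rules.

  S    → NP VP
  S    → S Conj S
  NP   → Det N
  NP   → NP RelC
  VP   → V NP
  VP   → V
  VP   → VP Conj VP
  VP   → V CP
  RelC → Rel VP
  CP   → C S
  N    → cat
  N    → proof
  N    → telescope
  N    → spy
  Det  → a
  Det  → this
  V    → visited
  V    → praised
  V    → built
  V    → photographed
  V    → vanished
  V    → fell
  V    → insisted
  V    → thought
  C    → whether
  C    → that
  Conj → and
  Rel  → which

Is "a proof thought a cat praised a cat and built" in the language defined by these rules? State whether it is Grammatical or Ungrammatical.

Ungrammatical

For S → NP VP, the only prefix that parses as NP is 'a proof', but the remainder 'thought a cat praised a cat and built' is not a VP under these rules. The alternative S rule S → S Conj S likewise has no satisfying split.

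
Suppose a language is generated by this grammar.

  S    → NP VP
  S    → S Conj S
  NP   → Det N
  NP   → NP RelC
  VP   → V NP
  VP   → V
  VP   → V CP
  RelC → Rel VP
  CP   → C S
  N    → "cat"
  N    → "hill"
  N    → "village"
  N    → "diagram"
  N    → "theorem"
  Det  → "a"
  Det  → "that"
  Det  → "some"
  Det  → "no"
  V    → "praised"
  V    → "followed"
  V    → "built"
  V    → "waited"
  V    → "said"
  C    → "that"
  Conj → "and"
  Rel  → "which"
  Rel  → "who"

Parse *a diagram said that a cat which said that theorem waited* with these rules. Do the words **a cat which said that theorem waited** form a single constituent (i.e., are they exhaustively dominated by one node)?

Yes

[S [NP [Det a] [N diagram]] [VP [V said] [CP [C that] [S [NP [NP [Det a] [N cat]] [RelC [Rel which] [VP [V said] [NP [Det that] [N theorem]]]]] [VP [V waited]]]]]]
The words 'a cat which said that theorem waited' are exhaustively dominated by a single S node (built by S → NP VP), so they form a constituent.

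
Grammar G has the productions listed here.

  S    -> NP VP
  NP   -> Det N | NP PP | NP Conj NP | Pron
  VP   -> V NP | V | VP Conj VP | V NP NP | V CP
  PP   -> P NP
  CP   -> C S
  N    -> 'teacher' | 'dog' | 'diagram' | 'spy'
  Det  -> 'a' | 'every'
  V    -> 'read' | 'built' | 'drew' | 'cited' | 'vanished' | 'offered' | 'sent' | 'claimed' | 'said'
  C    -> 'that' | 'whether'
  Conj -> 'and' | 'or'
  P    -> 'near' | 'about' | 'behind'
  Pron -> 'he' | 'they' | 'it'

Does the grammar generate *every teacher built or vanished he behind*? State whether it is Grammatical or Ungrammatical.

Ungrammatical

For S → NP VP, the only prefix that parses as NP is 'every teacher', but the remainder 'built or vanished he behind' is not a VP under these rules.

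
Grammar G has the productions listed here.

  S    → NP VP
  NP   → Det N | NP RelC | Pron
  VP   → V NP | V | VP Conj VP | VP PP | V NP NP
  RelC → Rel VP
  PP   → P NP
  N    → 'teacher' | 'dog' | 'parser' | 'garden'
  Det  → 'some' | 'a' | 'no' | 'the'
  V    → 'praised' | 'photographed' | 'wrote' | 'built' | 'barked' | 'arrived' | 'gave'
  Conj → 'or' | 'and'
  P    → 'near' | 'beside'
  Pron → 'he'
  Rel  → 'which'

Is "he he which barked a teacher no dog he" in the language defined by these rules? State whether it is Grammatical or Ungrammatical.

Ungrammatical

For S → NP VP, the only prefix that parses as NP is 'he', but the remainder 'he which barked a teacher no dog he' is not a VP under these rules.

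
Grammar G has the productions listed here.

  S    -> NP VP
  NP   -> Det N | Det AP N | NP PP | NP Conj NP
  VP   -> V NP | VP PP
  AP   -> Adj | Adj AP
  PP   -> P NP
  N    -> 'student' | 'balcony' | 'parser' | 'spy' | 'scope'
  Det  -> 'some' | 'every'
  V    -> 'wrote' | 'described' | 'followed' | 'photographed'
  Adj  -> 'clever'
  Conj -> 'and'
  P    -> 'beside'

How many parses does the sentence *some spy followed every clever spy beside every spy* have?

2

The two bracketings:
[S [NP [Det some] [N spy]] [VP [V followed] [NP [NP [Det every] [AP [Adj clever]] [N spy]] [PP [P beside] [NP [Det every] [N spy]]]]]]
[S [NP [Det some] [N spy]] [VP [VP [V followed] [NP [Det every] [AP [Adj clever]] [N spy]]] [PP [P beside] [NP [Det every] [N spy]]]]]
The difference turns on whether NP → NP PP is used at the relevant span, versus an alternative expansion of NP.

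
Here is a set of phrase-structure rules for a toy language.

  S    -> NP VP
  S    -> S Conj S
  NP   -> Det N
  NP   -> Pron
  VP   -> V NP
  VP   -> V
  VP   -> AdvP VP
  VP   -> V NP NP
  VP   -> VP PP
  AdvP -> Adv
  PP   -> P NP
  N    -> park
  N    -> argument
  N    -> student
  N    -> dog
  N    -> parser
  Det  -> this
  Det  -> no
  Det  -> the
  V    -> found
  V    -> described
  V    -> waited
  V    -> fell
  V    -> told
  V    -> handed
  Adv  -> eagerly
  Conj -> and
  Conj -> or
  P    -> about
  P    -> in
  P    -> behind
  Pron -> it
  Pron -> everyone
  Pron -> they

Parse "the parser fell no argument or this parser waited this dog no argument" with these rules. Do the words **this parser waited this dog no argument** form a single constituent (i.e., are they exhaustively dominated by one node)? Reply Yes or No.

[S [S [NP [Det the] [N parser]] [VP [V fell] [NP [Det no] [N argument]]]] [Conj or] [S [NP [Det this] [N parser]] [VP [V waited] [NP [Det this] [N dog]] [NP [Det no] [N argument]]]]]
The words 'this parser waited this dog no argument' are exhaustively dominated by a single S node (built by S → NP VP), so they form a constituent.

Yes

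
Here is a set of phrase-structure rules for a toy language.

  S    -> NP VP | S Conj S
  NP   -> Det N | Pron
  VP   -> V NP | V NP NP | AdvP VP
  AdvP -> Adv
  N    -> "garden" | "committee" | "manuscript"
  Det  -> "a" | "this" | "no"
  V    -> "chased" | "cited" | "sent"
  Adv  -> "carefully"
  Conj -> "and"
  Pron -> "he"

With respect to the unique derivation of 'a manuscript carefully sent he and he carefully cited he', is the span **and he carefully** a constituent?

[S [S [NP [Det a] [N manuscript]] [VP [AdvP [Adv carefully]] [VP [V sent] [NP [Pron he]]]]] [Conj and] [S [NP [Pron he]] [VP [AdvP [Adv carefully]] [VP [V cited] [NP [Pron he]]]]]]
The smallest constituent containing 'and he carefully' is the S spanning 'a manuscript carefully sent he and he carefully cited he'; no single node in the tree dominates exactly the given words.

No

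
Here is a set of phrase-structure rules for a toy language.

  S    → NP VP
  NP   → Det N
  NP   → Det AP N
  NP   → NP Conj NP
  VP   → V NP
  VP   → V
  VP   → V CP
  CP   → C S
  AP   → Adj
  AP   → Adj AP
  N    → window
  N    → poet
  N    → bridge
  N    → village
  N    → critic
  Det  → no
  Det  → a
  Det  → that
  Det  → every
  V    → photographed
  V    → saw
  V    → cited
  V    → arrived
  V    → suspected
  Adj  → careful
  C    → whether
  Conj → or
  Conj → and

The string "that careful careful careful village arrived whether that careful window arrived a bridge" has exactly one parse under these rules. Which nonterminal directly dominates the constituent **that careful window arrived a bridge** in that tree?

S
  NP
    Det: that
    AP
      Adj: careful
      AP
        Adj: careful
        AP
          Adj: careful
    N: village
  VP
    V: arrived
    CP
      C: whether
      S
        NP
          Det: that
          AP
            Adj: careful
          N: window
        VP
          V: arrived
          NP
            Det: a
            N: bridge
The span 'that careful window arrived a bridge' is the S node built by S → NP VP.
Its mother is the CP built by CP → C S.

CP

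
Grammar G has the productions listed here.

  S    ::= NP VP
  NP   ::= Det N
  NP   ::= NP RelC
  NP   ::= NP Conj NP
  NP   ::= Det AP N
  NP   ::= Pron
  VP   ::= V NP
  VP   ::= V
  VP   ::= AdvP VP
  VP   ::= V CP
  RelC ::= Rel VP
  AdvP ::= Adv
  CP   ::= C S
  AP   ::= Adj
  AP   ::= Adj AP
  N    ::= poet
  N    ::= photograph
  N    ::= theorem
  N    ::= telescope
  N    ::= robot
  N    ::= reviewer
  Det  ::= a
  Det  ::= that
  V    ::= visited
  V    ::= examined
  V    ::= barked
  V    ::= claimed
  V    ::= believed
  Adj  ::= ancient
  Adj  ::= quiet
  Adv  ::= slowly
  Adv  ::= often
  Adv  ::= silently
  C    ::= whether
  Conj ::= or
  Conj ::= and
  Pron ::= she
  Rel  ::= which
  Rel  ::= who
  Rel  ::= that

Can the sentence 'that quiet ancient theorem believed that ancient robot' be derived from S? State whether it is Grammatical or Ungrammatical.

[S [NP [Det that] [AP [Adj quiet] [AP [Adj ancient]]] [N theorem]] [VP [V believed] [NP [Det that] [AP [Adj ancient]] [N robot]]]]
Every word is introduced by a lexical rule and the phrasal rules combine the resulting categories into a single S.

Grammatical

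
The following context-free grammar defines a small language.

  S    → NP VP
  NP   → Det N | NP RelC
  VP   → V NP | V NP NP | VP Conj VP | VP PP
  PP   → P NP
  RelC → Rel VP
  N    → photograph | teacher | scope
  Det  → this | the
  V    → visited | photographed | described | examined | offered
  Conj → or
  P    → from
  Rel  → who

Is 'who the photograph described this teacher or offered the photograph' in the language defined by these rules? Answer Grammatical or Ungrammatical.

Ungrammatical

A Rel word can never sit immediately before a Det word in any string this grammar generates, so the substring 'who the' rules out a derivation.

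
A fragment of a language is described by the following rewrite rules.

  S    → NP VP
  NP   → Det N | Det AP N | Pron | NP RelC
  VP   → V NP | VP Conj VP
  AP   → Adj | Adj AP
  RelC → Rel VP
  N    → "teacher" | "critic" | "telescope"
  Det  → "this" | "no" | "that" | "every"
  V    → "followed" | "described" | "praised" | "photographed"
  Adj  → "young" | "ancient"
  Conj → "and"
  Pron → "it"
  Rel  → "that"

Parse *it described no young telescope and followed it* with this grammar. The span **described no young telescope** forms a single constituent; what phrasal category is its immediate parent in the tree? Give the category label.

S
  NP
    Pron: it
  VP
    VP
      V: described
      NP
        Det: no
        AP
          Adj: young
        N: telescope
    Conj: and
    VP
      V: followed
      NP
        Pron: it
The span 'described no young telescope' is the VP node built by VP → V NP.
Its mother is the VP built by VP → VP Conj VP.

VP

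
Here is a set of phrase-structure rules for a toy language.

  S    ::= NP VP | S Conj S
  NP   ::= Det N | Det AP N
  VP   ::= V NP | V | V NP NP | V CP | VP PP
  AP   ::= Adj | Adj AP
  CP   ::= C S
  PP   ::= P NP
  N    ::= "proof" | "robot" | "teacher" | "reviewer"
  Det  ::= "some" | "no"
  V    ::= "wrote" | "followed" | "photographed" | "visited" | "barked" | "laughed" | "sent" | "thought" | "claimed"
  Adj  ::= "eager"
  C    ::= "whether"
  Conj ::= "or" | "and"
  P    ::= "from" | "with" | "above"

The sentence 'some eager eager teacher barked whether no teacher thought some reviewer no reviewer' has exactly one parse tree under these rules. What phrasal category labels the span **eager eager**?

AP

S
  NP
    Det: some
    AP
      Adj: eager
      AP
        Adj: eager
    N: teacher
  VP
    V: barked
    CP
      C: whether
      S
        NP
          Det: no
          N: teacher
        VP
          V: thought
          NP
            Det: some
            N: reviewer
          NP
            Det: no
            N: reviewer
The span 'eager eager' is the AP node built by AP → Adj AP.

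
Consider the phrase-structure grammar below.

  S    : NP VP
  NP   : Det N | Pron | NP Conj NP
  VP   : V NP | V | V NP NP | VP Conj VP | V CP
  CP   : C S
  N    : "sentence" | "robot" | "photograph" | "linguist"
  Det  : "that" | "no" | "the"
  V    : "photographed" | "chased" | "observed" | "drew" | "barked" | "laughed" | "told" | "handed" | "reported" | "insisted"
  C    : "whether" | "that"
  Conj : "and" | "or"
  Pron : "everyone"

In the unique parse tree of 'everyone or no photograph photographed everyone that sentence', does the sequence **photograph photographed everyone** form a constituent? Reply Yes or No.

No

[S [NP [NP [Pron everyone]] [Conj or] [NP [Det no] [N photograph]]] [VP [V photographed] [NP [Pron everyone]] [NP [Det that] [N sentence]]]]
The smallest constituent containing 'photograph photographed everyone' is the S spanning 'everyone or no photograph photographed everyone that sentence'; no single node in the tree dominates exactly the given words.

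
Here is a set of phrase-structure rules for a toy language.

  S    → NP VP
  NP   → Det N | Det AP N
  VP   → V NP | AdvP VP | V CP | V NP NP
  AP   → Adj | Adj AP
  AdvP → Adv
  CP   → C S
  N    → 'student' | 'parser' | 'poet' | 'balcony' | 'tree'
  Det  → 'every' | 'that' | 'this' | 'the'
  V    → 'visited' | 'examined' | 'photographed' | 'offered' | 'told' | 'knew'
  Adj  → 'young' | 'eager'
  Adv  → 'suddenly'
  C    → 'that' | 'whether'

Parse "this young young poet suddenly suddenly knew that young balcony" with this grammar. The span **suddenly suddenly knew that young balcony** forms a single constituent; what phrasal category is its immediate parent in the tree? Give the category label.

S

[S [NP [Det this] [AP [Adj young] [AP [Adj young]]] [N poet]] [VP [AdvP [Adv suddenly]] [VP [AdvP [Adv suddenly]] [VP [V knew] [NP [Det that] [AP [Adj young]] [N balcony]]]]]]
The span 'suddenly suddenly knew that young balcony' is the VP node built by VP → AdvP VP.
Its mother is the S built by S → NP VP.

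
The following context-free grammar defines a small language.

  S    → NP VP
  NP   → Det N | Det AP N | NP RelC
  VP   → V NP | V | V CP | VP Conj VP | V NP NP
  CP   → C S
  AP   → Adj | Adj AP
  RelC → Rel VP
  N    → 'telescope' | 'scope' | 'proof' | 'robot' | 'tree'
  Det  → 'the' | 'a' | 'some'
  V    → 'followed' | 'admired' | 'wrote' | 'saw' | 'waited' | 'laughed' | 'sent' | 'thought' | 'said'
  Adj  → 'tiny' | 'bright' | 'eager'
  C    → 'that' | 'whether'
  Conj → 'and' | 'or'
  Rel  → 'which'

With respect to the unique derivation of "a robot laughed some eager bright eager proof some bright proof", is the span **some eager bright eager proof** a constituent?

[S [NP [Det a] [N robot]] [VP [V laughed] [NP [Det some] [AP [Adj eager] [AP [Adj bright] [AP [Adj eager]]]] [N proof]] [NP [Det some] [AP [Adj bright]] [N proof]]]]
The words 'some eager bright eager proof' are exhaustively dominated by a single NP node (built by NP → Det AP N), so they form a constituent.

Yes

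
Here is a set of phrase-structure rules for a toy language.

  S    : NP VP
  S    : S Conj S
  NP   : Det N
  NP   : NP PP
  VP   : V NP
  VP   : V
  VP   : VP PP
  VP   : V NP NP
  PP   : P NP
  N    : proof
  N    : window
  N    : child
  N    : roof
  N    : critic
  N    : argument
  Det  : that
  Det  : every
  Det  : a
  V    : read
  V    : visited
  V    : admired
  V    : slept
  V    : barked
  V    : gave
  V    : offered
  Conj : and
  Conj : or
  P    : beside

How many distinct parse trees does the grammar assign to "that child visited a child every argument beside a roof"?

2

The two bracketings:
[S [NP [Det that] [N child]] [VP [VP [V visited] [NP [Det a] [N child]] [NP [Det every] [N argument]]] [PP [P beside] [NP [Det a] [N roof]]]]]
[S [NP [Det that] [N child]] [VP [V visited] [NP [Det a] [N child]] [NP [NP [Det every] [N argument]] [PP [P beside] [NP [Det a] [N roof]]]]]]
The difference turns on whether NP → NP PP is used at the relevant span, versus an alternative expansion of NP.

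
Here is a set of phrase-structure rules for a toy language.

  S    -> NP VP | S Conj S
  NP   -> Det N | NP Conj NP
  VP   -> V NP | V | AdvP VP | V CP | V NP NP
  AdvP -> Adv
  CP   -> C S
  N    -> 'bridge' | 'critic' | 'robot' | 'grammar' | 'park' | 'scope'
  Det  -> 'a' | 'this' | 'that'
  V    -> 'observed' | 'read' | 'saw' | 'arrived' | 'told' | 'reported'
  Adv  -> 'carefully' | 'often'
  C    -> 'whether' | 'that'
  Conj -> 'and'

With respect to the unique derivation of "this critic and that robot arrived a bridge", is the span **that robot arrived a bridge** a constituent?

No

[S [NP [NP [Det this] [N critic]] [Conj and] [NP [Det that] [N robot]]] [VP [V arrived] [NP [Det a] [N bridge]]]]
The smallest constituent containing 'that robot arrived a bridge' is the S spanning 'this critic and that robot arrived a bridge'; no single node in the tree dominates exactly the given words.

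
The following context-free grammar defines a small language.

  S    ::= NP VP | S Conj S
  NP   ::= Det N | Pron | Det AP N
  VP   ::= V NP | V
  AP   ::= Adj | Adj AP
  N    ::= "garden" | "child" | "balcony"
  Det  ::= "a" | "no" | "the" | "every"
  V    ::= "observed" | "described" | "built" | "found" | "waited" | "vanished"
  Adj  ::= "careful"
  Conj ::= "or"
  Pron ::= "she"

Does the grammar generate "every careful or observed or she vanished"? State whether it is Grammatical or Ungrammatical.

Ungrammatical

An Adj word can never sit immediately before a Conj word in any string this grammar generates, so the substring 'careful or' rules out a derivation.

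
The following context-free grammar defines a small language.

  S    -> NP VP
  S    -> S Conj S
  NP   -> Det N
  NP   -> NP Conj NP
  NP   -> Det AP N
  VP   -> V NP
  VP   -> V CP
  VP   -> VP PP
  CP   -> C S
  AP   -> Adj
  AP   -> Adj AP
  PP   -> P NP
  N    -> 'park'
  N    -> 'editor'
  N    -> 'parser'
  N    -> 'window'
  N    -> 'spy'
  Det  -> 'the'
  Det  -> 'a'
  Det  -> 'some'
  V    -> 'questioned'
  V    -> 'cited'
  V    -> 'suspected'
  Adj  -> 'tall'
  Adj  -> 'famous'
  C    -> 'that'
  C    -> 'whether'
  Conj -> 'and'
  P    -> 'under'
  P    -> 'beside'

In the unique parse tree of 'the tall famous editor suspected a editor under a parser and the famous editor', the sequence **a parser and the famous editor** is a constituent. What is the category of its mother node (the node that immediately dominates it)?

PP

S
  NP
    Det: the
    AP
      Adj: tall
      AP
        Adj: famous
    N: editor
  VP
    VP
      V: suspected
      NP
        Det: a
        N: editor
    PP
      P: under
      NP
        NP
          Det: a
          N: parser
        Conj: and
        NP
          Det: the
          AP
            Adj: famous
          N: editor
The span 'a parser and the famous editor' is the NP node built by NP → NP Conj NP.
Its mother is the PP built by PP → P NP.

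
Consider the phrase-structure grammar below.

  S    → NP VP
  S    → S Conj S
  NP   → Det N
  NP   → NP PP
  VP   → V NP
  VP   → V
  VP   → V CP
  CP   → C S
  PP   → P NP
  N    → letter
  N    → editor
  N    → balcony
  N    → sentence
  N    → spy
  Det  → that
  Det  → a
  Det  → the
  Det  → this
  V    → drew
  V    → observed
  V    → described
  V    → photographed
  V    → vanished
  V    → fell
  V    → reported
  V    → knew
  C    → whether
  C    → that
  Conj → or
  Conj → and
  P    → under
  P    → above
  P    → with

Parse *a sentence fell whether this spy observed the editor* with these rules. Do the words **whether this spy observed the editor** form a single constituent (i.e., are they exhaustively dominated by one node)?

[S [NP [Det a] [N sentence]] [VP [V fell] [CP [C whether] [S [NP [Det this] [N spy]] [VP [V observed] [NP [Det the] [N editor]]]]]]]
The words 'whether this spy observed the editor' are exhaustively dominated by a single CP node (built by CP → C S), so they form a constituent.

Yes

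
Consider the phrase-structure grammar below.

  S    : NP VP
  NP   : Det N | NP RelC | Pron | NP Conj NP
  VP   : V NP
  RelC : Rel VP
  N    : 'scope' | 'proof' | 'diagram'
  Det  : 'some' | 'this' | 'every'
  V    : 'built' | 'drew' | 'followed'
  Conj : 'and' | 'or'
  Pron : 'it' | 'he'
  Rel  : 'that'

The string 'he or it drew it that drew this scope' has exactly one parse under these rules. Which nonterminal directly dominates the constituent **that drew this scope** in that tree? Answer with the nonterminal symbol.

[S [NP [NP [Pron he]] [Conj or] [NP [Pron it]]] [VP [V drew] [NP [NP [Pron it]] [RelC [Rel that] [VP [V drew] [NP [Det this] [N scope]]]]]]]
The span 'that drew this scope' is the RelC node built by RelC → Rel VP.
Its mother is the NP built by NP → NP RelC.

NP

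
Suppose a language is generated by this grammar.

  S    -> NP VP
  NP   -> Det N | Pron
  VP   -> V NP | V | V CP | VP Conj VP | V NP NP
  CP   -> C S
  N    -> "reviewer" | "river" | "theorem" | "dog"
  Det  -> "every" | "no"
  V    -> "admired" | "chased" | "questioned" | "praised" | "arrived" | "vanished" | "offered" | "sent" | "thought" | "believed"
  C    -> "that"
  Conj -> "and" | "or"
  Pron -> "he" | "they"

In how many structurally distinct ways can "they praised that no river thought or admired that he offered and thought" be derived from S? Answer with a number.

Two of the 7 distinct bracketings:
[S [NP [Pron they]] [VP [V praised] [CP [C that] [S [NP [Det no] [N river]] [VP [VP [V thought]] [Conj or] [VP [V admired] [CP [C that] [S [NP [Pron he]] [VP [VP [V offered]] [Conj and] [VP [V thought]]]]]]]]]]]
[S [NP [Pron they]] [VP [V praised] [CP [C that] [S [NP [Det no] [N river]] [VP [VP [V thought]] [Conj or] [VP [VP [V admired] [CP [C that] [S [NP [Pron he]] [VP [V offered]]]]] [Conj and] [VP [V thought]]]]]]]]
The trees differ in how a recursive rule is bracketed over the same span.

7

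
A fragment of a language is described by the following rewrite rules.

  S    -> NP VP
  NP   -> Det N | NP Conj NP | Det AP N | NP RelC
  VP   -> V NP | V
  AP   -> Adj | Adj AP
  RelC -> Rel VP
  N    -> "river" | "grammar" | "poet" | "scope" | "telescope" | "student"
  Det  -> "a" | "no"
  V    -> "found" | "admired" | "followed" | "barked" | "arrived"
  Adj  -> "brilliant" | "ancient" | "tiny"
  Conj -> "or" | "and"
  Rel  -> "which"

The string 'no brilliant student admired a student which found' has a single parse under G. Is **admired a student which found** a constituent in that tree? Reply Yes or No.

[S [NP [Det no] [AP [Adj brilliant]] [N student]] [VP [V admired] [NP [NP [Det a] [N student]] [RelC [Rel which] [VP [V found]]]]]]
The words 'admired a student which found' are exhaustively dominated by a single VP node (built by VP → V NP), so they form a constituent.

Yes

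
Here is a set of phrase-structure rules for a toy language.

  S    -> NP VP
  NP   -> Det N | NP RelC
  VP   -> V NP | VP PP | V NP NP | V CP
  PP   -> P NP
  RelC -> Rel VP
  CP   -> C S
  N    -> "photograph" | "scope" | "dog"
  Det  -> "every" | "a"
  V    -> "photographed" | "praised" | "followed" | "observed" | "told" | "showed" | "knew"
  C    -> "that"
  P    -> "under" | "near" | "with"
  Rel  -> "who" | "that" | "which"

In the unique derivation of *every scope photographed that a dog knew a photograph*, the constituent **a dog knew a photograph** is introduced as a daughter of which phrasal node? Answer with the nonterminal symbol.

[S [NP [Det every] [N scope]] [VP [V photographed] [CP [C that] [S [NP [Det a] [N dog]] [VP [V knew] [NP [Det a] [N photograph]]]]]]]
The span 'a dog knew a photograph' is the S node built by S → NP VP.
Its mother is the CP built by CP → C S.

CP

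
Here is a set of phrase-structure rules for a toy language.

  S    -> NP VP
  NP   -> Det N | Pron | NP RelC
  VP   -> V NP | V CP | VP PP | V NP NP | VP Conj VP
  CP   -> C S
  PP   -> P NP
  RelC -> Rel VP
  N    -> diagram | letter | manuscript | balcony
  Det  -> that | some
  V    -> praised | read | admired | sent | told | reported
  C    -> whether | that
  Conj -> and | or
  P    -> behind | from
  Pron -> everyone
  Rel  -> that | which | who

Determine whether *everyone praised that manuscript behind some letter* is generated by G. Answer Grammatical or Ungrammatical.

Grammatical

[S [NP [Pron everyone]] [VP [VP [V praised] [NP [Det that] [N manuscript]]] [PP [P behind] [NP [Det some] [N letter]]]]]
The bracketing above is licensed at every node by one of the given productions, with S at the root.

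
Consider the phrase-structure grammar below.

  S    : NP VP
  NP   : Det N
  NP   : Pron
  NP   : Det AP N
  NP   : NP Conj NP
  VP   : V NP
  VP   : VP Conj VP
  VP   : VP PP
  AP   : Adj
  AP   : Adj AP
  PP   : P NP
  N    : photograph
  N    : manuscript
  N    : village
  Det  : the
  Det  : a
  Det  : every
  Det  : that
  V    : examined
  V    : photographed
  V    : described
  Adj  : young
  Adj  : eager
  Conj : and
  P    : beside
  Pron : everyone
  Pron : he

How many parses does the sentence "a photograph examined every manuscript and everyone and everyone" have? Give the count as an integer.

The two bracketings:
[S [NP [Det a] [N photograph]] [VP [V examined] [NP [NP [Det every] [N manuscript]] [Conj and] [NP [NP [Pron everyone]] [Conj and] [NP [Pron everyone]]]]]]
[S [NP [Det a] [N photograph]] [VP [V examined] [NP [NP [NP [Det every] [N manuscript]] [Conj and] [NP [Pron everyone]]] [Conj and] [NP [Pron everyone]]]]]
The trees differ in how a recursive rule is bracketed over the same span.

2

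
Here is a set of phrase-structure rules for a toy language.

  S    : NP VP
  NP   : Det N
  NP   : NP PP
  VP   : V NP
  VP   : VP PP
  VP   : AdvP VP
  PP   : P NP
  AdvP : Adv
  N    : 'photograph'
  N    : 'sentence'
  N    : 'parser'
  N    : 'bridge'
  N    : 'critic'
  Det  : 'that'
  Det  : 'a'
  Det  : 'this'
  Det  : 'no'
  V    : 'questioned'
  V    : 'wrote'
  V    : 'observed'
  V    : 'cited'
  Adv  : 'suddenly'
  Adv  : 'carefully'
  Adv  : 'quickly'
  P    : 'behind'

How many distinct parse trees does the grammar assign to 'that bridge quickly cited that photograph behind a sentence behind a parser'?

Two of the 9 distinct bracketings:
[S [NP [Det that] [N bridge]] [VP [VP [AdvP [Adv quickly]] [VP [V cited] [NP [Det that] [N photograph]]]] [PP [P behind] [NP [NP [Det a] [N sentence]] [PP [P behind] [NP [Det a] [N parser]]]]]]]
[S [NP [Det that] [N bridge]] [VP [VP [VP [AdvP [Adv quickly]] [VP [V cited] [NP [Det that] [N photograph]]]] [PP [P behind] [NP [Det a] [N sentence]]]] [PP [P behind] [NP [Det a] [N parser]]]]]
The difference turns on whether NP → NP PP is used at the relevant span, versus an alternative expansion of NP.

9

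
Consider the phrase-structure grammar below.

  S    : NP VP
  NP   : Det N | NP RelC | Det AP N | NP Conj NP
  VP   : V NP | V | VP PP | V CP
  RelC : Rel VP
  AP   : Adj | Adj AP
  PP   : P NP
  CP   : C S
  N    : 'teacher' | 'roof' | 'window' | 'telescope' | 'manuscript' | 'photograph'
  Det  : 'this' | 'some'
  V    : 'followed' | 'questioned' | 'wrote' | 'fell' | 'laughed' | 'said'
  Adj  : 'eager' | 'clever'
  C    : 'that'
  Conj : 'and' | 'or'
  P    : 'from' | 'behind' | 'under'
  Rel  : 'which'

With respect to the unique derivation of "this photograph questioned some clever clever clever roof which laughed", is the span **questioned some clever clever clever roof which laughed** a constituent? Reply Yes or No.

[S [NP [Det this] [N photograph]] [VP [V questioned] [NP [NP [Det some] [AP [Adj clever] [AP [Adj clever] [AP [Adj clever]]]] [N roof]] [RelC [Rel which] [VP [V laughed]]]]]]
The words 'questioned some clever clever clever roof which laughed' are exhaustively dominated by a single VP node (built by VP → V NP), so they form a constituent.

Yes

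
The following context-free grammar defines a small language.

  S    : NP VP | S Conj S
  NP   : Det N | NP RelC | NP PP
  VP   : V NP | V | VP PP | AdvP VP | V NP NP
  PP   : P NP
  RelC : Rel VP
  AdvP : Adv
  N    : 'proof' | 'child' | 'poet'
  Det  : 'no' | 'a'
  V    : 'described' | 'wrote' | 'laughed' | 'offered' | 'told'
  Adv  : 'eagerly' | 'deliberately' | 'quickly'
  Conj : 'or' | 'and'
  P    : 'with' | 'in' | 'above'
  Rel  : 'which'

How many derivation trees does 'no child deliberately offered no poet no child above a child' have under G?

Two of the 3 distinct bracketings:
[S [NP [Det no] [N child]] [VP [VP [AdvP [Adv deliberately]] [VP [V offered] [NP [Det no] [N poet]] [NP [Det no] [N child]]]] [PP [P above] [NP [Det a] [N child]]]]]
[S [NP [Det no] [N child]] [VP [AdvP [Adv deliberately]] [VP [VP [V offered] [NP [Det no] [N poet]] [NP [Det no] [N child]]] [PP [P above] [NP [Det a] [N child]]]]]]
The trees differ in how a recursive rule is bracketed over the same span.

3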